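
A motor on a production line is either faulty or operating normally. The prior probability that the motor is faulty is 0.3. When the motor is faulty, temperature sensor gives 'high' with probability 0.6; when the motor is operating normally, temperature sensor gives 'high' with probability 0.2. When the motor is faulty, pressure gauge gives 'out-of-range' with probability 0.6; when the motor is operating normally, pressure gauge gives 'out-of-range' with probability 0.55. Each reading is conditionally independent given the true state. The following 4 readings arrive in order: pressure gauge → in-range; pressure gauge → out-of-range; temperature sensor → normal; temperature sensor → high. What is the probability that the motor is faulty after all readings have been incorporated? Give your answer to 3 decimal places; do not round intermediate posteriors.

0.384

After pressure gauge='in-range': P(faulty) = 0.4·0.3000 / (0.4·0.3000 + 0.45·0.7000) ≈ 0.2759
After pressure gauge='out-of-range': P(faulty) = 0.6·0.2759 / (0.6·0.2759 + 0.55·0.7241) ≈ 0.2936
After temperature sensor='normal': P(faulty) = 0.4·0.2936 / (0.4·0.2936 + 0.8·0.7064) ≈ 0.1720
After temperature sensor='high': P(faulty) = 0.6·0.1720 / (0.6·0.1720 + 0.2·0.8280) ≈ 0.3840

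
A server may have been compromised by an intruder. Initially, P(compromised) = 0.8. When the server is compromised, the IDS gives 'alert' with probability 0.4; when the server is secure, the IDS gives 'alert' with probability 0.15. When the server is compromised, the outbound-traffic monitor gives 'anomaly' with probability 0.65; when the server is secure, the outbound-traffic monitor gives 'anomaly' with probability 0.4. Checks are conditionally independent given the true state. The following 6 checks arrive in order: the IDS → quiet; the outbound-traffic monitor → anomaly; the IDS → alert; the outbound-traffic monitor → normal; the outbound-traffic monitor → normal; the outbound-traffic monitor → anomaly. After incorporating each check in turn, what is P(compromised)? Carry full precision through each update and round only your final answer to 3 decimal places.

0.871

After the IDS='quiet': P(compromised) = 0.6·0.8000 / (0.6·0.8000 + 0.85·0.2000) ≈ 0.7385
After the outbound-traffic monitor='anomaly': P(compromised) = 0.65·0.7385 / (0.65·0.7385 + 0.4·0.2615) ≈ 0.8211
After the IDS='alert': P(compromised) = 0.4·0.8211 / (0.4·0.8211 + 0.15·0.1789) ≈ 0.9244
After the outbound-traffic monitor='normal': P(compromised) = 0.35·0.9244 / (0.35·0.9244 + 0.6·0.0756) ≈ 0.8771
After the outbound-traffic monitor='normal': P(compromised) = 0.35·0.8771 / (0.35·0.8771 + 0.6·0.1229) ≈ 0.8063
After the outbound-traffic monitor='anomaly': P(compromised) = 0.65·0.8063 / (0.65·0.8063 + 0.4·0.1937) ≈ 0.8712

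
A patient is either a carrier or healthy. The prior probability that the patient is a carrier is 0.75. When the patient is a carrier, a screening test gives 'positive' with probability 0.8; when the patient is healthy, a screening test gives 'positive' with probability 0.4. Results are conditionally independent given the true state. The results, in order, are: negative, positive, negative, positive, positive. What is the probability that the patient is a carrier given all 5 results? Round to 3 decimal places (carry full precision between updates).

0.727

After 'negative': P(carrier) = 0.2·0.7500 / (0.2·0.7500 + 0.6·0.2500) ≈ 0.5000
After 'positive': P(carrier) = 0.8·0.5000 / (0.8·0.5000 + 0.4·0.5000) ≈ 0.6667
After 'negative': P(carrier) = 0.2·0.6667 / (0.2·0.6667 + 0.6·0.3333) ≈ 0.4000
After 'positive': P(carrier) = 0.8·0.4000 / (0.8·0.4000 + 0.4·0.6000) ≈ 0.5714
After 'positive': P(carrier) = 0.8·0.5714 / (0.8·0.5714 + 0.4·0.4286) ≈ 0.7273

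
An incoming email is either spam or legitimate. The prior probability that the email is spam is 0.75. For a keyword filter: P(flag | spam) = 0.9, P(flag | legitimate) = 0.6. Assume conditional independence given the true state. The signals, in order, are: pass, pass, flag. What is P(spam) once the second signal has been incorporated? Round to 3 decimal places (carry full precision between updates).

0.158

After 'pass': P(spam) = 0.1·0.7500 / (0.1·0.7500 + 0.4·0.2500) ≈ 0.4286
After 'pass': P(spam) = 0.1·0.4286 / (0.1·0.4286 + 0.4·0.5714) ≈ 0.1579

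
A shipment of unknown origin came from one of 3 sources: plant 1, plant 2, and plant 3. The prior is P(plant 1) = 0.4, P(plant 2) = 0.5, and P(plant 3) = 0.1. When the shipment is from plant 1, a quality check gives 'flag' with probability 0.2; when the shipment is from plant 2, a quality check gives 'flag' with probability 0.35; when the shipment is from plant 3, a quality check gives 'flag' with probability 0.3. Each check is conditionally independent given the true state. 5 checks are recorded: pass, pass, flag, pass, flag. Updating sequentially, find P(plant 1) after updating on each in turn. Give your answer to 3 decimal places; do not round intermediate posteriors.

Each posterior becomes the prior for the next update.
After 'pass': normaliser = 0.8·0.4000 + 0.65·0.5000 + 0.7·0.1000; P(plant 1) ≈ 0.4476, P(plant 2) ≈ 0.4545, P(plant 3) ≈ 0.0979
After 'pass': normaliser = 0.8·0.4476 + 0.65·0.4545 + 0.7·0.0979; P(plant 1) ≈ 0.4959, P(plant 2) ≈ 0.4092, P(plant 3) ≈ 0.0949
After 'flag': normaliser = 0.2·0.4959 + 0.35·0.4092 + 0.3·0.0949; P(plant 1) ≈ 0.3661, P(plant 2) ≈ 0.5287, P(plant 3) ≈ 0.1051
After 'pass': normaliser = 0.8·0.3661 + 0.65·0.5287 + 0.7·0.1051; P(plant 1) ≈ 0.4124, P(plant 2) ≈ 0.4839, P(plant 3) ≈ 0.1036
After 'flag': normaliser = 0.2·0.4124 + 0.35·0.4839 + 0.3·0.1036; P(plant 1) ≈ 0.2915, P(plant 2) ≈ 0.5986, P(plant 3) ≈ 0.1099

0.292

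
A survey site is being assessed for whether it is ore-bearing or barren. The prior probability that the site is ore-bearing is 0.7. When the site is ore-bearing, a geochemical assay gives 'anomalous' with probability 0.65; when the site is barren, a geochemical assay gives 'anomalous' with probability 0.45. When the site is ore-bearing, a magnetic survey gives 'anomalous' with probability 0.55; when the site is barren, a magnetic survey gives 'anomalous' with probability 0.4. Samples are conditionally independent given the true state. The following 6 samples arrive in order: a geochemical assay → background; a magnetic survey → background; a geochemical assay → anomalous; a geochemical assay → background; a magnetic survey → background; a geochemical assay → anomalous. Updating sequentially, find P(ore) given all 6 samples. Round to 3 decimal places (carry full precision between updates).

0.526

After a geochemical assay='background': P(ore) = 0.35·0.7000 / (0.35·0.7000 + 0.55·0.3000) ≈ 0.5976
After a magnetic survey='background': P(ore) = 0.45·0.5976 / (0.45·0.5976 + 0.6·0.4024) ≈ 0.5269
After a geochemical assay='anomalous': P(ore) = 0.65·0.5269 / (0.65·0.5269 + 0.45·0.4731) ≈ 0.6167
After a geochemical assay='background': P(ore) = 0.35·0.6167 / (0.35·0.6167 + 0.55·0.3833) ≈ 0.5058
After a magnetic survey='background': P(ore) = 0.45·0.5058 / (0.45·0.5058 + 0.6·0.4942) ≈ 0.4343
After a geochemical assay='anomalous': P(ore) = 0.65·0.4343 / (0.65·0.4343 + 0.45·0.5657) ≈ 0.5258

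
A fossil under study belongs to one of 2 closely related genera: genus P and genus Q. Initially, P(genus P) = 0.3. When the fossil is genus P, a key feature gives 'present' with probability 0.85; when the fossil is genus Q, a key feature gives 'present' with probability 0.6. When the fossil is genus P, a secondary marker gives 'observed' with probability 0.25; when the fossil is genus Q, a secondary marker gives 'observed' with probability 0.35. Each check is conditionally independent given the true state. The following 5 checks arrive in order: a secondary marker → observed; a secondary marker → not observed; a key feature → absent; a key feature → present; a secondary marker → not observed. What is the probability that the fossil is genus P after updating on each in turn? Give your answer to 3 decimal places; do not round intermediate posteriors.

Apply Bayes' rule sequentially, carrying P(genus P) forward.
After a secondary marker='observed': P(genus P) = 0.25·0.3000 / (0.25·0.3000 + 0.35·0.7000) ≈ 0.2344
After a secondary marker='not observed': P(genus P) = 0.75·0.2344 / (0.75·0.2344 + 0.65·0.7656) ≈ 0.2610
After a key feature='absent': P(genus P) = 0.15·0.2610 / (0.15·0.2610 + 0.4·0.7390) ≈ 0.1170
After a key feature='present': P(genus P) = 0.85·0.1170 / (0.85·0.1170 + 0.6·0.8830) ≈ 0.1580
After a secondary marker='not observed': P(genus P) = 0.75·0.1580 / (0.75·0.1580 + 0.65·0.8420) ≈ 0.1780

0.178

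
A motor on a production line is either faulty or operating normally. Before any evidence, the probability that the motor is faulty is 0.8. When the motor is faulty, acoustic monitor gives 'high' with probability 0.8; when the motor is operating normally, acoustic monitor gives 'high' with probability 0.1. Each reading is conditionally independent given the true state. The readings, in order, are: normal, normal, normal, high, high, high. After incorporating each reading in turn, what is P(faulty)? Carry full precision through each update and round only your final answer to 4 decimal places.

After 'normal': P(faulty) = 0.2·0.8000 / (0.2·0.8000 + 0.9·0.2000) ≈ 0.4706
After 'normal': P(faulty) = 0.2·0.4706 / (0.2·0.4706 + 0.9·0.5294) ≈ 0.1649
After 'normal': P(faulty) = 0.2·0.1649 / (0.2·0.1649 + 0.9·0.8351) ≈ 0.0420
After 'high': P(faulty) = 0.8·0.0420 / (0.8·0.0420 + 0.1·0.9580) ≈ 0.2599
After 'high': P(faulty) = 0.8·0.2599 / (0.8·0.2599 + 0.1·0.7401) ≈ 0.7375
After 'high': P(faulty) = 0.8·0.7375 / (0.8·0.7375 + 0.1·0.2625) ≈ 0.9574

0.9574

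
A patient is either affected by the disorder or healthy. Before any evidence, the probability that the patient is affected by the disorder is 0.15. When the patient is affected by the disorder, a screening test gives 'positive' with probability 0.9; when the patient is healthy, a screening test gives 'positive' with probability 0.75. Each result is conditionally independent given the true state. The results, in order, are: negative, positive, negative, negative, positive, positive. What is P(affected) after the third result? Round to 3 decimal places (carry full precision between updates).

After 'negative': P(affected) = 0.1·0.1500 / (0.1·0.1500 + 0.25·0.8500) ≈ 0.0659
After 'positive': P(affected) = 0.9·0.0659 / (0.9·0.0659 + 0.75·0.9341) ≈ 0.0781
After 'negative': P(affected) = 0.1·0.0781 / (0.1·0.0781 + 0.25·0.9219) ≈ 0.0328

0.033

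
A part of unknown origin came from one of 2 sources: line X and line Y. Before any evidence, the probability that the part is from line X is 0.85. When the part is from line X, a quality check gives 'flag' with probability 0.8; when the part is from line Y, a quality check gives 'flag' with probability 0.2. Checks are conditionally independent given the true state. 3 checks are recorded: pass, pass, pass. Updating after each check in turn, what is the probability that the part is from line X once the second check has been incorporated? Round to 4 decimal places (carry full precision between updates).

After 'pass': P(line X) = 0.2·0.8500 / (0.2·0.8500 + 0.8·0.1500) ≈ 0.5862
After 'pass': P(line X) = 0.2·0.5862 / (0.2·0.5862 + 0.8·0.4138) ≈ 0.2615

0.2615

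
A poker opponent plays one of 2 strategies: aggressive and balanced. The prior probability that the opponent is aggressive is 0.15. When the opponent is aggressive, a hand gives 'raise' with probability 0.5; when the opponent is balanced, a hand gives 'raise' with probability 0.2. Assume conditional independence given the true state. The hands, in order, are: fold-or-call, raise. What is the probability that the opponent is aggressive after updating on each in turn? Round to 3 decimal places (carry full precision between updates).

After 'fold-or-call': P(aggressive) = 0.5·0.1500 / (0.5·0.1500 + 0.8·0.8500) ≈ 0.0993
After 'raise': P(aggressive) = 0.5·0.0993 / (0.5·0.0993 + 0.2·0.9007) ≈ 0.2161

0.216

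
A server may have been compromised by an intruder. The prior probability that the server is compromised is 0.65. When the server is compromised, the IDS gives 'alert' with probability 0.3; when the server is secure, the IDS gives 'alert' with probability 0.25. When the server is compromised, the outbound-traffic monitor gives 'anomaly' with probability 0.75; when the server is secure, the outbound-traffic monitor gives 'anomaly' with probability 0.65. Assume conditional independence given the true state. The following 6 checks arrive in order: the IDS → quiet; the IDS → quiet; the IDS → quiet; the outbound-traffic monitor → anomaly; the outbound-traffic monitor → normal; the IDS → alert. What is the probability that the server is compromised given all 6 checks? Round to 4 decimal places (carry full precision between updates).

0.5989

Each posterior becomes the prior for the next update.
After the IDS='quiet': P(compromised) = 0.7·0.6500 / (0.7·0.6500 + 0.75·0.3500) ≈ 0.6341
After the IDS='quiet': P(compromised) = 0.7·0.6341 / (0.7·0.6341 + 0.75·0.3659) ≈ 0.6180
After the IDS='quiet': P(compromised) = 0.7·0.6180 / (0.7·0.6180 + 0.75·0.3820) ≈ 0.6016
After the outbound-traffic monitor='anomaly': P(compromised) = 0.75·0.6016 / (0.75·0.6016 + 0.65·0.3984) ≈ 0.6353
After the outbound-traffic monitor='normal': P(compromised) = 0.25·0.6353 / (0.25·0.6353 + 0.35·0.3647) ≈ 0.5545
After the IDS='alert': P(compromised) = 0.3·0.5545 / (0.3·0.5545 + 0.25·0.4455) ≈ 0.5989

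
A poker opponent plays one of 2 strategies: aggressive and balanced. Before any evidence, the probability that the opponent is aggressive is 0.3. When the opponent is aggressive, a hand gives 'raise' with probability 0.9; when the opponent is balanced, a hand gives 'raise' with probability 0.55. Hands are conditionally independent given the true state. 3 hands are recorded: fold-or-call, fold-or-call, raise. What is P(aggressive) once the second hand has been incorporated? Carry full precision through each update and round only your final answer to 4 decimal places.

After 'fold-or-call': P(aggressive) = 0.1·0.3000 / (0.1·0.3000 + 0.45·0.7000) ≈ 0.0870
After 'fold-or-call': P(aggressive) = 0.1·0.0870 / (0.1·0.0870 + 0.45·0.9130) ≈ 0.0207

0.0207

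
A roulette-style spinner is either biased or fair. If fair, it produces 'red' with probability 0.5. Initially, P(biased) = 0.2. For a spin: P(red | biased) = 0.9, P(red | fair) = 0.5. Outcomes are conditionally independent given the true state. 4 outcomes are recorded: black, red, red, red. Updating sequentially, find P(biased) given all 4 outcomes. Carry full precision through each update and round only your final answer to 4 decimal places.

After 'black': P(biased) = 0.1·0.2000 / (0.1·0.2000 + 0.5·0.8000) ≈ 0.0476
After 'red': P(biased) = 0.9·0.0476 / (0.9·0.0476 + 0.5·0.9524) ≈ 0.0826
After 'red': P(biased) = 0.9·0.0826 / (0.9·0.0826 + 0.5·0.9174) ≈ 0.1394
After 'red': P(biased) = 0.9·0.1394 / (0.9·0.1394 + 0.5·0.8606) ≈ 0.2258

0.2258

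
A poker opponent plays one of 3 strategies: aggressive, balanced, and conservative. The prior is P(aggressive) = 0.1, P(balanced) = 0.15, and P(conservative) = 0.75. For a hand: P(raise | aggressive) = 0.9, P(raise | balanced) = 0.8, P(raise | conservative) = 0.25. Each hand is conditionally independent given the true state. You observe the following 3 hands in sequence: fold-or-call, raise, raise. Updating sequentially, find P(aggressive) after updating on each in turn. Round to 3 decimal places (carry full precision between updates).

0.130

Each posterior becomes the prior for the next update.
After 'fold-or-call': normaliser = 0.1·0.1000 + 0.2·0.1500 + 0.75·0.7500; P(aggressive) ≈ 0.0166, P(balanced) ≈ 0.0498, P(conservative) ≈ 0.9336
After 'raise': normaliser = 0.9·0.0166 + 0.8·0.0498 + 0.25·0.9336; P(aggressive) ≈ 0.0518, P(balanced) ≈ 0.1382, P(conservative) ≈ 0.8099
After 'raise': normaliser = 0.9·0.0518 + 0.8·0.1382 + 0.25·0.8099; P(aggressive) ≈ 0.1297, P(balanced) ≈ 0.3074, P(conservative) ≈ 0.5629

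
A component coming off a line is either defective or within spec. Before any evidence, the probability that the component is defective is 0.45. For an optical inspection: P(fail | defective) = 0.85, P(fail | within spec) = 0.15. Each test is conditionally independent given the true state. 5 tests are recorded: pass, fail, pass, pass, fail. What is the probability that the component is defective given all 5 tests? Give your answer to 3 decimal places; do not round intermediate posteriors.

Each posterior becomes the prior for the next update.
After 'pass': P(defective) = 0.15·0.4500 / (0.15·0.4500 + 0.85·0.5500) ≈ 0.1262
After 'fail': P(defective) = 0.85·0.1262 / (0.85·0.1262 + 0.15·0.8738) ≈ 0.4500
After 'pass': P(defective) = 0.15·0.4500 / (0.15·0.4500 + 0.85·0.5500) ≈ 0.1262
After 'pass': P(defective) = 0.15·0.1262 / (0.15·0.1262 + 0.85·0.8738) ≈ 0.0248
After 'fail': P(defective) = 0.85·0.0248 / (0.85·0.0248 + 0.15·0.9752) ≈ 0.1262

0.126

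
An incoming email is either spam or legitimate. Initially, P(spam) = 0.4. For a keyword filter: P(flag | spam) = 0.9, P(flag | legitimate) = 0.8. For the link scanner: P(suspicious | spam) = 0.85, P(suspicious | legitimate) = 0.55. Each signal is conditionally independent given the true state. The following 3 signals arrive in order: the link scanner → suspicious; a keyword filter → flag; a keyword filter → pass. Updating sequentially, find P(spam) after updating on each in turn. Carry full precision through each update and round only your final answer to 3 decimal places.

After the link scanner='suspicious': P(spam) = 0.85·0.4000 / (0.85·0.4000 + 0.55·0.6000) ≈ 0.5075
After a keyword filter='flag': P(spam) = 0.9·0.5075 / (0.9·0.5075 + 0.8·0.4925) ≈ 0.5368
After a keyword filter='pass': P(spam) = 0.1·0.5368 / (0.1·0.5368 + 0.2·0.4632) ≈ 0.3669

0.367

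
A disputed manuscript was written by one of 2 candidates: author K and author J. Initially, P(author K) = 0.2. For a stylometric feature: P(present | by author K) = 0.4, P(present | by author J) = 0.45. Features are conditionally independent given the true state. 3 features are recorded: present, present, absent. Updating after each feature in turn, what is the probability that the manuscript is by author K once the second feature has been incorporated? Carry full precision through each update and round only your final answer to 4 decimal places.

Each posterior becomes the prior for the next update.
After 'present': P(author K) = 0.4·0.2000 / (0.4·0.2000 + 0.45·0.8000) ≈ 0.1818
After 'present': P(author K) = 0.4·0.1818 / (0.4·0.1818 + 0.45·0.8182) ≈ 0.1649

0.1649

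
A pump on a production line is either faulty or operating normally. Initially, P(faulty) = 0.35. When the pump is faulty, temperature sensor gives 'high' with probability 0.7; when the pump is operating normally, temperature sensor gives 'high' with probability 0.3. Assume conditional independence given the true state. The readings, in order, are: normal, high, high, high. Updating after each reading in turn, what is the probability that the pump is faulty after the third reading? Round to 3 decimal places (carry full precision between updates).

0.557

Each posterior becomes the prior for the next update.
After 'normal': P(faulty) = 0.3·0.3500 / (0.3·0.3500 + 0.7·0.6500) ≈ 0.1875
After 'high': P(faulty) = 0.7·0.1875 / (0.7·0.1875 + 0.3·0.8125) ≈ 0.3500
After 'high': P(faulty) = 0.7·0.3500 / (0.7·0.3500 + 0.3·0.6500) ≈ 0.5568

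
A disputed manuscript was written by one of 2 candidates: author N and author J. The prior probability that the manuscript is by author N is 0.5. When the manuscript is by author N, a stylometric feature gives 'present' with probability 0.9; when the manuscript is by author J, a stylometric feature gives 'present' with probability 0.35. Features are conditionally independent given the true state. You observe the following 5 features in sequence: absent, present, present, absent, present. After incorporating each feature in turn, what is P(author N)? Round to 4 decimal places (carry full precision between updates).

After 'absent': P(author N) = 0.1·0.5000 / (0.1·0.5000 + 0.65·0.5000) ≈ 0.1333
After 'present': P(author N) = 0.9·0.1333 / (0.9·0.1333 + 0.35·0.8667) ≈ 0.2835
After 'present': P(author N) = 0.9·0.2835 / (0.9·0.2835 + 0.35·0.7165) ≈ 0.5043
After 'absent': P(author N) = 0.1·0.5043 / (0.1·0.5043 + 0.65·0.4957) ≈ 0.1353
After 'present': P(author N) = 0.9·0.1353 / (0.9·0.1353 + 0.35·0.8647) ≈ 0.2870

0.2870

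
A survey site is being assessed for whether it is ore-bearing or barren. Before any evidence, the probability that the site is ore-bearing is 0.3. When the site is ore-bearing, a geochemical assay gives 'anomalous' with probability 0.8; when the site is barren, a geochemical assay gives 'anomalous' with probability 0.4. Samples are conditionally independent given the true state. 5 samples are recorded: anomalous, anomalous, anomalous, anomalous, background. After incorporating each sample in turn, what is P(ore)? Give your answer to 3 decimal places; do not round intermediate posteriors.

0.696

After 'anomalous': P(ore) = 0.8·0.3000 / (0.8·0.3000 + 0.4·0.7000) ≈ 0.4615
After 'anomalous': P(ore) = 0.8·0.4615 / (0.8·0.4615 + 0.4·0.5385) ≈ 0.6316
After 'anomalous': P(ore) = 0.8·0.6316 / (0.8·0.6316 + 0.4·0.3684) ≈ 0.7742
After 'anomalous': P(ore) = 0.8·0.7742 / (0.8·0.7742 + 0.4·0.2258) ≈ 0.8727
After 'background': P(ore) = 0.2·0.8727 / (0.2·0.8727 + 0.6·0.1273) ≈ 0.6957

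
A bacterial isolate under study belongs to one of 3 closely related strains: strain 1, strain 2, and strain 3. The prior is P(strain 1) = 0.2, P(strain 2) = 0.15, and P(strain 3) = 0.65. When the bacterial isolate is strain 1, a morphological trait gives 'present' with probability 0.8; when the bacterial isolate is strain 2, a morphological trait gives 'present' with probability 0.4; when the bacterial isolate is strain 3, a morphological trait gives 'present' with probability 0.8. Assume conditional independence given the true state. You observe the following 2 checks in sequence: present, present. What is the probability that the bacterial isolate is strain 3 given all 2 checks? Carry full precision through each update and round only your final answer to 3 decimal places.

After 'present': normaliser = 0.8·0.2000 + 0.4·0.1500 + 0.8·0.6500; P(strain 1) ≈ 0.2162, P(strain 2) ≈ 0.0811, P(strain 3) ≈ 0.7027
After 'present': normaliser = 0.8·0.2162 + 0.4·0.0811 + 0.8·0.7027; P(strain 1) ≈ 0.2254, P(strain 2) ≈ 0.0423, P(strain 3) ≈ 0.7324

0.732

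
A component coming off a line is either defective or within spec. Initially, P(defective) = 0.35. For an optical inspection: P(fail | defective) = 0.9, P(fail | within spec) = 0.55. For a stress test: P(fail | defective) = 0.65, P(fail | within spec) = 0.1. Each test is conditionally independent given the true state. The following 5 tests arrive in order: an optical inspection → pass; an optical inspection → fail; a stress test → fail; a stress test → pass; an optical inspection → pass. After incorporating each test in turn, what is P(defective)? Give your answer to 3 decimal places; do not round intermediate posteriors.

After an optical inspection='pass': P(defective) = 0.1·0.3500 / (0.1·0.3500 + 0.45·0.6500) ≈ 0.1069
After an optical inspection='fail': P(defective) = 0.9·0.1069 / (0.9·0.1069 + 0.55·0.8931) ≈ 0.1637
After a stress test='fail': P(defective) = 0.65·0.1637 / (0.65·0.1637 + 0.1·0.8363) ≈ 0.5600
After a stress test='pass': P(defective) = 0.35·0.5600 / (0.35·0.5600 + 0.9·0.4400) ≈ 0.3311
After an optical inspection='pass': P(defective) = 0.1·0.3311 / (0.1·0.3311 + 0.45·0.6689) ≈ 0.0991

0.099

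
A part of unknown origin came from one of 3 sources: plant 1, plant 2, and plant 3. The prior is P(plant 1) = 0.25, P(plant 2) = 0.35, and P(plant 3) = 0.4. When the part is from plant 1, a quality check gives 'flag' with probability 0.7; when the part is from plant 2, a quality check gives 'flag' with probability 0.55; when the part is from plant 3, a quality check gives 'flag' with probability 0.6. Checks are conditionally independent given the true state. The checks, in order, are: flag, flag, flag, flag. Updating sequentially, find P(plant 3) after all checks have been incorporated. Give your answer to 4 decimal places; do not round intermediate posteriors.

After 'flag': normaliser = 0.7·0.2500 + 0.55·0.3500 + 0.6·0.4000; P(plant 1) ≈ 0.2881, P(plant 2) ≈ 0.3169, P(plant 3) ≈ 0.3951
After 'flag': normaliser = 0.7·0.2881 + 0.55·0.3169 + 0.6·0.3951; P(plant 1) ≈ 0.3290, P(plant 2) ≈ 0.2843, P(plant 3) ≈ 0.3867
After 'flag': normaliser = 0.7·0.3290 + 0.55·0.2843 + 0.6·0.3867; P(plant 1) ≈ 0.3722, P(plant 2) ≈ 0.2528, P(plant 3) ≈ 0.3750
After 'flag': normaliser = 0.7·0.3722 + 0.55·0.2528 + 0.6·0.3750; P(plant 1) ≈ 0.4172, P(plant 2) ≈ 0.2226, P(plant 3) ≈ 0.3603

0.3603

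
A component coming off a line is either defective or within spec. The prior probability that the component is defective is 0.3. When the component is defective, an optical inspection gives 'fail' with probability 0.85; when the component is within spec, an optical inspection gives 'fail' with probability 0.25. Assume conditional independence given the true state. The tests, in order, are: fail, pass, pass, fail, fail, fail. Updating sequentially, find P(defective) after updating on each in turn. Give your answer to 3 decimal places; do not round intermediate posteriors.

After 'fail': P(defective) = 0.85·0.3000 / (0.85·0.3000 + 0.25·0.7000) ≈ 0.5930
After 'pass': P(defective) = 0.15·0.5930 / (0.15·0.5930 + 0.75·0.4070) ≈ 0.2257
After 'pass': P(defective) = 0.15·0.2257 / (0.15·0.2257 + 0.75·0.7743) ≈ 0.0551
After 'fail': P(defective) = 0.85·0.0551 / (0.85·0.0551 + 0.25·0.9449) ≈ 0.1654
After 'fail': P(defective) = 0.85·0.1654 / (0.85·0.1654 + 0.25·0.8346) ≈ 0.4026
After 'fail': P(defective) = 0.85·0.4026 / (0.85·0.4026 + 0.25·0.5974) ≈ 0.6961

0.696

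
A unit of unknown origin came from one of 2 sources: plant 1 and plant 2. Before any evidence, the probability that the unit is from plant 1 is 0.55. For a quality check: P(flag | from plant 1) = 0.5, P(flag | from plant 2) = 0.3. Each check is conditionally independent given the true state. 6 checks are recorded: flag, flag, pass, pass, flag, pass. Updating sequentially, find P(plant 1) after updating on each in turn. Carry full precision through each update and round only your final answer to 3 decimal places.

After 'flag': P(plant 1) = 0.5·0.5500 / (0.5·0.5500 + 0.3·0.4500) ≈ 0.6707
After 'flag': P(plant 1) = 0.5·0.6707 / (0.5·0.6707 + 0.3·0.3293) ≈ 0.7725
After 'pass': P(plant 1) = 0.5·0.7725 / (0.5·0.7725 + 0.7·0.2275) ≈ 0.7080
After 'pass': P(plant 1) = 0.5·0.7080 / (0.5·0.7080 + 0.7·0.2920) ≈ 0.6340
After 'flag': P(plant 1) = 0.5·0.6340 / (0.5·0.6340 + 0.3·0.3660) ≈ 0.7427
After 'pass': P(plant 1) = 0.5·0.7427 / (0.5·0.7427 + 0.7·0.2573) ≈ 0.6734

0.673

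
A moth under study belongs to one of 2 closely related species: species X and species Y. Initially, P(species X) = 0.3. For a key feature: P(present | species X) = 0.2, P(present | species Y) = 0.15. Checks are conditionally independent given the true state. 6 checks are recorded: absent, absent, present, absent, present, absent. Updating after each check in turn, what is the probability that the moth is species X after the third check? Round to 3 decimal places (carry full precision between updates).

After 'absent': P(species X) = 0.8·0.3000 / (0.8·0.3000 + 0.85·0.7000) ≈ 0.2874
After 'absent': P(species X) = 0.8·0.2874 / (0.8·0.2874 + 0.85·0.7126) ≈ 0.2752
After 'present': P(species X) = 0.2·0.2752 / (0.2·0.2752 + 0.15·0.7248) ≈ 0.3361

0.336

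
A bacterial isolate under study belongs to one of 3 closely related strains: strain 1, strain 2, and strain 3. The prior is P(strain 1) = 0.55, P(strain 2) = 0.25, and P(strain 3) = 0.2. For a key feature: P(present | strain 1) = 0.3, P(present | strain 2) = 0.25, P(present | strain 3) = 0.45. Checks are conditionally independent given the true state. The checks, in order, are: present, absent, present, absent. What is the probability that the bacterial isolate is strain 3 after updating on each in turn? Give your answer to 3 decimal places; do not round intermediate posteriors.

0.270

After 'present': normaliser = 0.3·0.5500 + 0.25·0.2500 + 0.45·0.2000; P(strain 1) ≈ 0.5197, P(strain 2) ≈ 0.1969, P(strain 3) ≈ 0.2835
After 'absent': normaliser = 0.7·0.5197 + 0.75·0.1969 + 0.55·0.2835; P(strain 1) ≈ 0.5451, P(strain 2) ≈ 0.2212, P(strain 3) ≈ 0.2336
After 'present': normaliser = 0.3·0.5451 + 0.25·0.2212 + 0.45·0.2336; P(strain 1) ≈ 0.5048, P(strain 2) ≈ 0.1707, P(strain 3) ≈ 0.3245
After 'absent': normaliser = 0.7·0.5048 + 0.75·0.1707 + 0.55·0.3245; P(strain 1) ≈ 0.5355, P(strain 2) ≈ 0.1940, P(strain 3) ≈ 0.2705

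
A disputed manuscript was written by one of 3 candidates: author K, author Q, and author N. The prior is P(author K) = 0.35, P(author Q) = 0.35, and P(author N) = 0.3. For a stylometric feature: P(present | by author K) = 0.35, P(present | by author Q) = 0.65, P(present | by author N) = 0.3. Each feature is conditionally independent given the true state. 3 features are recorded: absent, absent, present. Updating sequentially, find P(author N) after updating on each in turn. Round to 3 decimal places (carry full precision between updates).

After 'absent': normaliser = 0.65·0.3500 + 0.35·0.3500 + 0.7·0.3000; P(author K) ≈ 0.4062, P(author Q) ≈ 0.2188, P(author N) ≈ 0.3750
After 'absent': normaliser = 0.65·0.4062 + 0.35·0.2188 + 0.7·0.3750; P(author K) ≈ 0.4378, P(author Q) ≈ 0.1269, P(author N) ≈ 0.4352
After 'present': normaliser = 0.35·0.4378 + 0.65·0.1269 + 0.3·0.4352; P(author K) ≈ 0.4183, P(author Q) ≈ 0.2252, P(author N) ≈ 0.3564

0.356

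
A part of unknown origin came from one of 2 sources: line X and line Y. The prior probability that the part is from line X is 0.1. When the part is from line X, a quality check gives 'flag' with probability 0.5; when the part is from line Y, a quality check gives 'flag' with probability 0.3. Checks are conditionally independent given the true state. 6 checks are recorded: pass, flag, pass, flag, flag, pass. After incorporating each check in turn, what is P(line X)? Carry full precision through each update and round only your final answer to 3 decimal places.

After 'pass': P(line X) = 0.5·0.1000 / (0.5·0.1000 + 0.7·0.9000) ≈ 0.0735
After 'flag': P(line X) = 0.5·0.0735 / (0.5·0.0735 + 0.3·0.9265) ≈ 0.1168
After 'pass': P(line X) = 0.5·0.1168 / (0.5·0.1168 + 0.7·0.8832) ≈ 0.0863
After 'flag': P(line X) = 0.5·0.0863 / (0.5·0.0863 + 0.3·0.9137) ≈ 0.1360
After 'flag': P(line X) = 0.5·0.1360 / (0.5·0.1360 + 0.3·0.8640) ≈ 0.2079
After 'pass': P(line X) = 0.5·0.2079 / (0.5·0.2079 + 0.7·0.7921) ≈ 0.1579

0.158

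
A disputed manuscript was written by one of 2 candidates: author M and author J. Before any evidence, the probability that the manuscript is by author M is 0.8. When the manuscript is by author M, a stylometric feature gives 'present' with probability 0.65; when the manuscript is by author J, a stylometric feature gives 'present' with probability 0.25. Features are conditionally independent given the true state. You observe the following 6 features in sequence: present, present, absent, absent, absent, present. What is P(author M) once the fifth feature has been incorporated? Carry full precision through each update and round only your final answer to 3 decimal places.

0.733

After 'present': P(author M) = 0.65·0.8000 / (0.65·0.8000 + 0.25·0.2000) ≈ 0.9123
After 'present': P(author M) = 0.65·0.9123 / (0.65·0.9123 + 0.25·0.0877) ≈ 0.9643
After 'absent': P(author M) = 0.35·0.9643 / (0.35·0.9643 + 0.75·0.0357) ≈ 0.9266
After 'absent': P(author M) = 0.35·0.9266 / (0.35·0.9266 + 0.75·0.0734) ≈ 0.8548
After 'absent': P(author M) = 0.35·0.8548 / (0.35·0.8548 + 0.75·0.1452) ≈ 0.7332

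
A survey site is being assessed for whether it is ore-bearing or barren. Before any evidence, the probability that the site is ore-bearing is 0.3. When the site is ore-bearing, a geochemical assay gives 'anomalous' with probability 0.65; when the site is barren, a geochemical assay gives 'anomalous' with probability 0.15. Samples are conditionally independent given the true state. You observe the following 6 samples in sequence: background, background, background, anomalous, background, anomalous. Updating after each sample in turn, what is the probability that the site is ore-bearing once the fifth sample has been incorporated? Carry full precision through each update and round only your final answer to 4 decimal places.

After 'background': P(ore) = 0.35·0.3000 / (0.35·0.3000 + 0.85·0.7000) ≈ 0.1500
After 'background': P(ore) = 0.35·0.1500 / (0.35·0.1500 + 0.85·0.8500) ≈ 0.0677
After 'background': P(ore) = 0.35·0.0677 / (0.35·0.0677 + 0.85·0.9323) ≈ 0.0291
After 'anomalous': P(ore) = 0.65·0.0291 / (0.65·0.0291 + 0.15·0.9709) ≈ 0.1148
After 'background': P(ore) = 0.35·0.1148 / (0.35·0.1148 + 0.85·0.8852) ≈ 0.0507

0.0507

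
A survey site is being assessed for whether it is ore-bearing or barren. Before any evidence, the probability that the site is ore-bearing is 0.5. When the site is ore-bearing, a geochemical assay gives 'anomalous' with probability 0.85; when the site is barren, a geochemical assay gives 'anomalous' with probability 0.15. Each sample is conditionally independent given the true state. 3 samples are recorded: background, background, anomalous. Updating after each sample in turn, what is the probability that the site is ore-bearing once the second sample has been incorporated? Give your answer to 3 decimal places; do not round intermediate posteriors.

After 'background': P(ore) = 0.15·0.5000 / (0.15·0.5000 + 0.85·0.5000) ≈ 0.1500
After 'background': P(ore) = 0.15·0.1500 / (0.15·0.1500 + 0.85·0.8500) ≈ 0.0302

0.030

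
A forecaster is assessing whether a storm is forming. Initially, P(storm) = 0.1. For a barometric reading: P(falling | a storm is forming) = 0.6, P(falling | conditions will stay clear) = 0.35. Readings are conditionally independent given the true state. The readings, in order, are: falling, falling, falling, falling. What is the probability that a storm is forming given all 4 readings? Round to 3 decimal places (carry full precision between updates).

0.490

Apply Bayes' rule sequentially, carrying P(storm) forward.
After 'falling': P(storm) = 0.6·0.1000 / (0.6·0.1000 + 0.35·0.9000) ≈ 0.1600
After 'falling': P(storm) = 0.6·0.1600 / (0.6·0.1600 + 0.35·0.8400) ≈ 0.2462
After 'falling': P(storm) = 0.6·0.2462 / (0.6·0.2462 + 0.35·0.7538) ≈ 0.3589
After 'falling': P(storm) = 0.6·0.3589 / (0.6·0.3589 + 0.35·0.6411) ≈ 0.4897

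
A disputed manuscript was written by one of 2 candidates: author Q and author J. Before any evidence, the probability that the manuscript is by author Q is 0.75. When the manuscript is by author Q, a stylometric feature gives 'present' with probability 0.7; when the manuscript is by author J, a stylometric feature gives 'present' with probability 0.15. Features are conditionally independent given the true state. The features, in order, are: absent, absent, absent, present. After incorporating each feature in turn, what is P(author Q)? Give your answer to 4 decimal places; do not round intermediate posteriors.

0.3810

Each posterior becomes the prior for the next update.
After 'absent': P(author Q) = 0.3·0.7500 / (0.3·0.7500 + 0.85·0.2500) ≈ 0.5143
After 'absent': P(author Q) = 0.3·0.5143 / (0.3·0.5143 + 0.85·0.4857) ≈ 0.2720
After 'absent': P(author Q) = 0.3·0.2720 / (0.3·0.2720 + 0.85·0.7280) ≈ 0.1165
After 'present': P(author Q) = 0.7·0.1165 / (0.7·0.1165 + 0.15·0.8835) ≈ 0.3810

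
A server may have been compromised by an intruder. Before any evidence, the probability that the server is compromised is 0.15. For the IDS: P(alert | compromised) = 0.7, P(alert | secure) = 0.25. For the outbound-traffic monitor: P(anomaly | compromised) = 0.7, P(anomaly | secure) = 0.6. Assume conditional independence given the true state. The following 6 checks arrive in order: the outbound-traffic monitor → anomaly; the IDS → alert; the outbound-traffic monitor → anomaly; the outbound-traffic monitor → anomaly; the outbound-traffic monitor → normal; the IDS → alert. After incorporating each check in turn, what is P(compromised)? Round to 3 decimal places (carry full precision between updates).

0.622

After the outbound-traffic monitor='anomaly': P(compromised) = 0.7·0.1500 / (0.7·0.1500 + 0.6·0.8500) ≈ 0.1707
After the IDS='alert': P(compromised) = 0.7·0.1707 / (0.7·0.1707 + 0.25·0.8293) ≈ 0.3657
After the outbound-traffic monitor='anomaly': P(compromised) = 0.7·0.3657 / (0.7·0.3657 + 0.6·0.6343) ≈ 0.4021
After the outbound-traffic monitor='anomaly': P(compromised) = 0.7·0.4021 / (0.7·0.4021 + 0.6·0.5979) ≈ 0.4397
After the outbound-traffic monitor='normal': P(compromised) = 0.3·0.4397 / (0.3·0.4397 + 0.4·0.5603) ≈ 0.3705
After the IDS='alert': P(compromised) = 0.7·0.3705 / (0.7·0.3705 + 0.25·0.6295) ≈ 0.6223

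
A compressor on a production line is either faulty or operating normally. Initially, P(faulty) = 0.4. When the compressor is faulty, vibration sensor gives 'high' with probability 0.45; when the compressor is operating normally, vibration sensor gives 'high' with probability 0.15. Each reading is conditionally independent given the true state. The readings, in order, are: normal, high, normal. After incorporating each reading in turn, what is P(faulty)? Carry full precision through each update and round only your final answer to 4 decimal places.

0.4557

After 'normal': P(faulty) = 0.55·0.4000 / (0.55·0.4000 + 0.85·0.6000) ≈ 0.3014
After 'high': P(faulty) = 0.45·0.3014 / (0.45·0.3014 + 0.15·0.6986) ≈ 0.5641
After 'normal': P(faulty) = 0.55·0.5641 / (0.55·0.5641 + 0.85·0.4359) ≈ 0.4557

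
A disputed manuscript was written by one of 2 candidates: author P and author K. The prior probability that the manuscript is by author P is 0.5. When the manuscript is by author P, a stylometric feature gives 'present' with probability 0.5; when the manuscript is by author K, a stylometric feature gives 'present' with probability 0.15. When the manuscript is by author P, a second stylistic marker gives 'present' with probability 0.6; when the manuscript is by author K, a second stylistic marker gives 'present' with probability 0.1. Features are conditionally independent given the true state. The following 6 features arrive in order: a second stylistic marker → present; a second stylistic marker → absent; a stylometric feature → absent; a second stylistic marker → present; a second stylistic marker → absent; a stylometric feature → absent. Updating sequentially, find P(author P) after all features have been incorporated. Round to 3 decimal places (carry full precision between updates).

After a second stylistic marker='present': P(author P) = 0.6·0.5000 / (0.6·0.5000 + 0.1·0.5000) ≈ 0.8571
After a second stylistic marker='absent': P(author P) = 0.4·0.8571 / (0.4·0.8571 + 0.9·0.1429) ≈ 0.7273
After a stylometric feature='absent': P(author P) = 0.5·0.7273 / (0.5·0.7273 + 0.85·0.2727) ≈ 0.6107
After a second stylistic marker='present': P(author P) = 0.6·0.6107 / (0.6·0.6107 + 0.1·0.3893) ≈ 0.9040
After a second stylistic marker='absent': P(author P) = 0.4·0.9040 / (0.4·0.9040 + 0.9·0.0960) ≈ 0.8071
After a stylometric feature='absent': P(author P) = 0.5·0.8071 / (0.5·0.8071 + 0.85·0.1929) ≈ 0.7110

0.711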